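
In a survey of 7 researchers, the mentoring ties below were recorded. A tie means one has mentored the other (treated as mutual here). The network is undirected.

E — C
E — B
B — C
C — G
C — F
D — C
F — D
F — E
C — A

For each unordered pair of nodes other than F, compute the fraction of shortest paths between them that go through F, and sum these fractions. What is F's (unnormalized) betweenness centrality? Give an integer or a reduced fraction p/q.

1/2

Pairs whose geodesics pass through F — D–E: 1/2.
All other pairs contribute 0.
Summing the contributions gives betweenness(F) = 1/2.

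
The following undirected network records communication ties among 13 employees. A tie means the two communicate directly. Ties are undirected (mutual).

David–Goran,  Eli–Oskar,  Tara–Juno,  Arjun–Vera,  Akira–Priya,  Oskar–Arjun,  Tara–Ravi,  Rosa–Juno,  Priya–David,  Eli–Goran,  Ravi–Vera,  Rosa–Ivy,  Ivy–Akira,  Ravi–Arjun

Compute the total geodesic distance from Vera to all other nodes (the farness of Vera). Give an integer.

Distances from Vera: Akira:6, Arjun:1, David:5, Eli:3, Goran:4, Ivy:5, Juno:3, Oskar:2, Priya:6, Ravi:1, Rosa:4, Tara:2.
Sum = 6 + 1 + 5 + 3 + 4 + 5 + 3 + 2 + 6 + 1 + 4 + 2 = 42.

42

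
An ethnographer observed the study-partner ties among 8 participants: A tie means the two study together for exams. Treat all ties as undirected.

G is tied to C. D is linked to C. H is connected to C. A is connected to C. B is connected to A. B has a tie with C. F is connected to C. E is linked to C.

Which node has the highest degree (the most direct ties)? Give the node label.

C

Degrees — A:2, B:2, C:7, D:1, E:1, F:1, G:1, H:1.
The maximum is 7, attained only by C.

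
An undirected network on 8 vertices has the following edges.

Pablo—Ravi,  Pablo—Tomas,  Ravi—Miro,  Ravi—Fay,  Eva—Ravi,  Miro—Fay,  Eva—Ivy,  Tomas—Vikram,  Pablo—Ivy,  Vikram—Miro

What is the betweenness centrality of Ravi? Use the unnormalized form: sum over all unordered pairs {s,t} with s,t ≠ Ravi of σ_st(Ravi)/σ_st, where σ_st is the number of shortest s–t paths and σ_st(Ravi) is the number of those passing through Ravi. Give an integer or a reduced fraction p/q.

17/2

Pairs whose geodesics pass through Ravi — Eva–Pablo: 1/2; Eva–Tomas: 1/2; Eva–Vikram: 1; Eva–Miro: 1; Eva–Fay: 1; Ivy–Miro: 2/2; Ivy–Fay: 2/2; Pablo–Miro: 1; Pablo–Fay: 1; Tomas–Fay: 1/2.
All other pairs contribute 0.
Summing the contributions gives betweenness(Ravi) = 17/2.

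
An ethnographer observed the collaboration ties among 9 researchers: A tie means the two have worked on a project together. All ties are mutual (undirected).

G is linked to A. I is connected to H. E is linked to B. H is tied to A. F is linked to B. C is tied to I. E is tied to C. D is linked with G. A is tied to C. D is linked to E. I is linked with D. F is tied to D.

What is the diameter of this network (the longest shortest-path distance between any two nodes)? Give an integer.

4

Eccentricity of each node (its greatest distance to any other): A:3, B:4, C:3, D:2, E:3, F:3, G:3, H:4, I:3.
The maximum eccentricity is 4, realized for instance by the pair H–B via H – I – D – F – B. So the diameter is 4.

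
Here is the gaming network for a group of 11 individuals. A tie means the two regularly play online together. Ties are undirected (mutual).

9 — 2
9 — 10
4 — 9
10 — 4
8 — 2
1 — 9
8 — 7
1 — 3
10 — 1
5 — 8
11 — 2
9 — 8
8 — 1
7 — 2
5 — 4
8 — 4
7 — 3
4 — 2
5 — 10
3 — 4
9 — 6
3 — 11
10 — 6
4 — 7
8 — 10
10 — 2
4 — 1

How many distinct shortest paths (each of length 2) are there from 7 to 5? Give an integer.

The shortest distance is 2. The length-2 paths are: 7–8–5; 7–4–5.
That gives 2 distinct shortest paths.

2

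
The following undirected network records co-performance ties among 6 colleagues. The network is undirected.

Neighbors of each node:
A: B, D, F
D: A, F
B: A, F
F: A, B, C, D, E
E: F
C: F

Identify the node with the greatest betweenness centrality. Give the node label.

Unnormalized betweenness of each node: A:1/2, B:0, C:0, D:0, E:0, F:15/2.
F has the largest value, 15/2, making it the main broker — the node through which the most shortest paths run.

F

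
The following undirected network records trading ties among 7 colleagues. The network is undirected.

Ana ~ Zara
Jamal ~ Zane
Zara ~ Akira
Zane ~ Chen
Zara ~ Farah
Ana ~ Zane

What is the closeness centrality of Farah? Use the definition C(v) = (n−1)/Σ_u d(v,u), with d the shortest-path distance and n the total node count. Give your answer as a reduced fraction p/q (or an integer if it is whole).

Distances from Farah: Akira:2, Ana:2, Chen:4, Jamal:4, Zane:3, Zara:1. Sum = 16.
n = 7, so closeness = 6/16 = 3/8.

3/8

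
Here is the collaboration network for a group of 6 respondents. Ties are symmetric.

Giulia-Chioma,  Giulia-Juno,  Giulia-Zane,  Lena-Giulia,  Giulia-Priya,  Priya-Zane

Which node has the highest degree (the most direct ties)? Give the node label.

Giulia

Degrees — Chioma:1, Giulia:5, Juno:1, Lena:1, Priya:2, Zane:2.
The maximum is 5, attained only by Giulia.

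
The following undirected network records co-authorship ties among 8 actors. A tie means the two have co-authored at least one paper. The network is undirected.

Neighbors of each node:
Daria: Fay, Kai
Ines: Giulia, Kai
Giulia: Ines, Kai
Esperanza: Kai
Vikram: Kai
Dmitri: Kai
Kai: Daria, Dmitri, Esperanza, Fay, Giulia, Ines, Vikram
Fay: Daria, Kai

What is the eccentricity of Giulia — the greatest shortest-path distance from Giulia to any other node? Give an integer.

2

Distances from Giulia: Daria:2, Dmitri:2, Esperanza:2, Fay:2, Ines:1, Kai:1, Vikram:2.
The largest is 2 (to Dmitri, Esperanza, Daria, Vikram, and Fay), so the eccentricity of Giulia is 2.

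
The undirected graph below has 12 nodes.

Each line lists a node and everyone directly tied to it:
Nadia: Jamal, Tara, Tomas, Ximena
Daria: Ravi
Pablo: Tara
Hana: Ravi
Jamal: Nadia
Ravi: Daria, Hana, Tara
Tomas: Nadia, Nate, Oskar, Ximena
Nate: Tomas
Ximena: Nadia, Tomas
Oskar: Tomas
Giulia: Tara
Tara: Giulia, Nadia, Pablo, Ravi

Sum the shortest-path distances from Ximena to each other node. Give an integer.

Distances from Ximena: Daria:4, Giulia:3, Hana:4, Jamal:2, Nadia:1, Nate:2, Oskar:2, Pablo:3, Ravi:3, Tara:2, Tomas:1.
Sum = 4 + 3 + 4 + 2 + 1 + 2 + 2 + 3 + 3 + 2 + 1 = 27.

27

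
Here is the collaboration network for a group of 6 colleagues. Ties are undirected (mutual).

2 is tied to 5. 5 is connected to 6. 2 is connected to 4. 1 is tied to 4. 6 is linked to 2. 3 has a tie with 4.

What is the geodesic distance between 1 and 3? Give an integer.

One shortest route is 1 – 4 – 3, which uses 2 edges, and 1 and 3 are not directly tied, so nothing shorter exists. So d(1,3) = 2.

2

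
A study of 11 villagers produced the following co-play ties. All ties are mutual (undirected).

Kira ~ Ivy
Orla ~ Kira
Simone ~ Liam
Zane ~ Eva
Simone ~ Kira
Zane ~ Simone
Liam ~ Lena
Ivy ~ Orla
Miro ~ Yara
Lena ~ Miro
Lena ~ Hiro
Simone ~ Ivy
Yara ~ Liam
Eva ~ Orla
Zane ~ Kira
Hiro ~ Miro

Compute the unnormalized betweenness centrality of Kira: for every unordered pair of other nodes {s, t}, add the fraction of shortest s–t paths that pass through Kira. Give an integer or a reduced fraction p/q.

Pairs whose geodesics pass through Kira — Orla–Simone: 1/2; Orla–Zane: 1/2; Orla–Miro: 2/4; Orla–Hiro: 1/2; Orla–Liam: 1/2; Orla–Yara: 1/2; Orla–Lena: 1/2; Zane–Ivy: 1/2.
All other pairs contribute 0.
Summing the contributions gives betweenness(Kira) = 4.

4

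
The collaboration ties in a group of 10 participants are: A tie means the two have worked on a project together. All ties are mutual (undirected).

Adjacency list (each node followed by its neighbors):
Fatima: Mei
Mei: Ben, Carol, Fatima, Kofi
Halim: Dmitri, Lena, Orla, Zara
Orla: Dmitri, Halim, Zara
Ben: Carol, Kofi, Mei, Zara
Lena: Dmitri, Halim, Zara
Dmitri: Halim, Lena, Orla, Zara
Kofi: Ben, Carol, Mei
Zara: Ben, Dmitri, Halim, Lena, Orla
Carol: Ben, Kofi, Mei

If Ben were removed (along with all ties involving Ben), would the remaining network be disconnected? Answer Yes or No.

Yes

Removing Ben leaves {Carol, Fatima, Kofi, and Mei} with no path to {Dmitri, Halim, Lena, Orla, and Zara}, so the network splits into 2 components. Ben is a cut vertex.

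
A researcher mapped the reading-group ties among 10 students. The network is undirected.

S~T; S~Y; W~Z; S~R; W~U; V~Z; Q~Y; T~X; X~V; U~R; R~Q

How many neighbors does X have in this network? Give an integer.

2

X is directly tied to T and V. That is 2 neighbors, so the degree of X is 2.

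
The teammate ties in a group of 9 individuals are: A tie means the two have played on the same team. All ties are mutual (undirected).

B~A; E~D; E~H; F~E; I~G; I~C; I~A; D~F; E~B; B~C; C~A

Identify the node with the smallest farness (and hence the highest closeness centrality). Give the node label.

Farness (sum of distances to all others) for each node — A:16, B:14, C:16, D:21, E:15, F:21, G:27, H:22, I:20.
The smallest farness is 14, for B, so B has the highest closeness.

B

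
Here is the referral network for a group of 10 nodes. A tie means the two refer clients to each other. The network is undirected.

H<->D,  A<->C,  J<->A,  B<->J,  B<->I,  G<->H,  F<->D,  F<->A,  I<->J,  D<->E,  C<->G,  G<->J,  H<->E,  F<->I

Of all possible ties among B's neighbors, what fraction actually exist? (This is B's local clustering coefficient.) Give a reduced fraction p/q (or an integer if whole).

B's neighbors: I and J (k = 2).
Possible neighbor pairs: C(2,2) = 1. Edges among them: I–J → e = 1.
Clustering(B) = 1/1.

1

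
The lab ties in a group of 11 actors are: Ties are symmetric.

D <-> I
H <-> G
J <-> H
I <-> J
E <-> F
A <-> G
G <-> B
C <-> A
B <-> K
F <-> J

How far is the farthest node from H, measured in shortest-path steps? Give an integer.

3

Distances from H: A:2, B:2, C:3, D:3, E:3, F:2, G:1, I:2, J:1, K:3.
The largest is 3 (to D, E, C, and K), so the eccentricity of H is 3.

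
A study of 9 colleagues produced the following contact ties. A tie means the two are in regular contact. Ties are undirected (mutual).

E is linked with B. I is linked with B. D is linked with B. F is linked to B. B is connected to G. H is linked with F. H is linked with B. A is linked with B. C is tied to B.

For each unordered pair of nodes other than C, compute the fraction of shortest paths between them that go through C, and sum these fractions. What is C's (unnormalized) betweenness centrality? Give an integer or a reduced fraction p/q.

0

No shortest path between any pair of other nodes passes through C.
Summing the contributions gives betweenness(C) = 0.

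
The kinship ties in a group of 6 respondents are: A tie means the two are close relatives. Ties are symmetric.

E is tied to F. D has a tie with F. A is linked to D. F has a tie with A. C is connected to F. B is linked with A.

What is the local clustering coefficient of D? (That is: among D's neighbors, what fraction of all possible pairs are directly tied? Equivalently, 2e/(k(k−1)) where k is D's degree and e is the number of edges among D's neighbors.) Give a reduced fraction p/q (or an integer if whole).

D's neighbors: A and F (k = 2).
Possible neighbor pairs: C(2,2) = 1. Edges among them: A–F → e = 1.
Clustering(D) = 1/1.

1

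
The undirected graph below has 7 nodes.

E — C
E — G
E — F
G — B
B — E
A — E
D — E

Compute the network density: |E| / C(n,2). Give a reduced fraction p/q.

1/3

There are 7 edges and 7 nodes, so the maximum possible is C(7,2) = 21.
Density = 7/21 = 1/3.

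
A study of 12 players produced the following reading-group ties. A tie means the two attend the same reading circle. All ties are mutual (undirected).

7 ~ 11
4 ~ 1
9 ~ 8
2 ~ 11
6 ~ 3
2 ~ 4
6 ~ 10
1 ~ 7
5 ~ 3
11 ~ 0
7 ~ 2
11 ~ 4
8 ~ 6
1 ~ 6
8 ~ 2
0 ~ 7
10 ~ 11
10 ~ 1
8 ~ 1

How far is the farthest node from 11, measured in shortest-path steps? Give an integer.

4

Distances from 11: 0:1, 1:2, 2:1, 3:3, 4:1, 5:4, 6:2, 7:1, 8:2, 9:3, 10:1.
The largest is 4 (to 5), so the eccentricity of 11 is 4.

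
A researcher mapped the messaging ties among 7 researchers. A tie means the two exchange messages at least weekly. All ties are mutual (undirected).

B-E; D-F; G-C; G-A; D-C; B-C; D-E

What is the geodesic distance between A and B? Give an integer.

One shortest route is A – G – C – B, which uses 3 edges, and at distance 2 from A we only reach {C}, which does not include B. So d(A,B) = 3.

3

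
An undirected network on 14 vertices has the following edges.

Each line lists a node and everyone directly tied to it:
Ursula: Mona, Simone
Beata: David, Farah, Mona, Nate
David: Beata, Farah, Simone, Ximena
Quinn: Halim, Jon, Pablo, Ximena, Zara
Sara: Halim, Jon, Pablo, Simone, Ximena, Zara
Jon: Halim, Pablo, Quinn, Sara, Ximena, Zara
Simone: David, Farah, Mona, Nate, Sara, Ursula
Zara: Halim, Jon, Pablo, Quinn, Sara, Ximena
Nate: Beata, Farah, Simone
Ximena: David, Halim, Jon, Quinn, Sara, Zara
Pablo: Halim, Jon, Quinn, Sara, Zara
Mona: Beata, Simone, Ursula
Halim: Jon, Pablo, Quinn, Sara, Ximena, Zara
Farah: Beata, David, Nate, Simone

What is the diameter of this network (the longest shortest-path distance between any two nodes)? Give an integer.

4

Eccentricity of each node (its greatest distance to any other): Beata:4, David:3, Farah:3, Halim:3, Jon:3, Mona:4, Nate:4, Pablo:4, Quinn:4, Sara:3, Simone:3, Ursula:4, Ximena:3, Zara:3.
The maximum eccentricity is 4, realized for instance by the pair Nate–Quinn via Nate – Simone – Sara – Halim – Quinn. So the diameter is 4.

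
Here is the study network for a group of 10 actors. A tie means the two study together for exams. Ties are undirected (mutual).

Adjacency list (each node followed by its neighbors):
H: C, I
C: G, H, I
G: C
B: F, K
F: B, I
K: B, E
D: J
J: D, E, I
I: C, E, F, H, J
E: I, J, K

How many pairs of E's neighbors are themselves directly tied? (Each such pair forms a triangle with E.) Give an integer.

1

E's neighbors: I, J, and K.
Neighbor pairs that are themselves tied: E–I–J. Each forms one triangle with E, for 1 in total.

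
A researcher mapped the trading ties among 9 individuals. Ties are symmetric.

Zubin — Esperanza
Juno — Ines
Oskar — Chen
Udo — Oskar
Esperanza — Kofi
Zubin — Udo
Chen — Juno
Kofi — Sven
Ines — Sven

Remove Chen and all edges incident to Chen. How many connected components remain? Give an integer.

Chen's neighbors (Juno and Oskar) remain reachable from one another through other ties, so the rest of the network stays in one piece.

1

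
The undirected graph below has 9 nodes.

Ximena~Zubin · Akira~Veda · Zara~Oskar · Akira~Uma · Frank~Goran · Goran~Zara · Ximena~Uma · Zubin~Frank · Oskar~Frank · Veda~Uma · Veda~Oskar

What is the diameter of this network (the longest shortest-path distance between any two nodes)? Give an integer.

4

Eccentricity of each node (its greatest distance to any other): Akira:4, Frank:3, Goran:4, Oskar:3, Uma:4, Veda:3, Ximena:4, Zara:4, Zubin:3.
The maximum eccentricity is 4, realized for instance by the pair Ximena–Zara via Ximena – Uma – Veda – Oskar – Zara. So the diameter is 4.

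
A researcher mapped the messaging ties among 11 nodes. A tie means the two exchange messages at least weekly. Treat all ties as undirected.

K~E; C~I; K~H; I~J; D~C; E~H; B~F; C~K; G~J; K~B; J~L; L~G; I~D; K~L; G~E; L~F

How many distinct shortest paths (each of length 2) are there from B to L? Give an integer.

2

The shortest distance is 2. The length-2 paths are: B–F–L; B–K–L.
That gives 2 distinct shortest paths.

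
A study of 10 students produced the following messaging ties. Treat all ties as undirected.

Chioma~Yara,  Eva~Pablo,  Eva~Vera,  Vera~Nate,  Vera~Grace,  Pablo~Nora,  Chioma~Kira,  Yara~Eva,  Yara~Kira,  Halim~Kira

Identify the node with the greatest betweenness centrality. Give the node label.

Eva

Unnormalized betweenness of each node: Chioma:0, Eva:26, Grace:0, Halim:0, Kira:8, Nate:0, Nora:0, Pablo:8, Vera:15, Yara:18.
Eva has the largest value, 26, making it the main broker — the node through which the most shortest paths run.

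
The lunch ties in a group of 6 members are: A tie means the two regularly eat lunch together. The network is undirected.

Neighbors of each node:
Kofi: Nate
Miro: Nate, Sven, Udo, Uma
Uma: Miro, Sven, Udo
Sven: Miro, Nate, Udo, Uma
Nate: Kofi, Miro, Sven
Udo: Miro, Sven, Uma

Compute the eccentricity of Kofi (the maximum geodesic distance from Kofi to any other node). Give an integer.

Distances from Kofi: Miro:2, Nate:1, Sven:2, Udo:3, Uma:3.
The largest is 3 (to Udo and Uma), so the eccentricity of Kofi is 3.

3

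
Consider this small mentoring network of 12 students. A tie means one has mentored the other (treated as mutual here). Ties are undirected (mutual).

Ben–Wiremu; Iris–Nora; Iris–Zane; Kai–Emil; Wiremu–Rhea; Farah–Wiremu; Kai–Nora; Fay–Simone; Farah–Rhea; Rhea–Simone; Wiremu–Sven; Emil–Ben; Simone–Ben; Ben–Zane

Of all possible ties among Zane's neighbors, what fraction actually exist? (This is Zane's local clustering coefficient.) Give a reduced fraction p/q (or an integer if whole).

0

Zane's neighbors: Ben and Iris (k = 2).
Possible neighbor pairs: C(2,2) = 1. Edges among them: none → e = 0.
Clustering(Zane) = 0/1.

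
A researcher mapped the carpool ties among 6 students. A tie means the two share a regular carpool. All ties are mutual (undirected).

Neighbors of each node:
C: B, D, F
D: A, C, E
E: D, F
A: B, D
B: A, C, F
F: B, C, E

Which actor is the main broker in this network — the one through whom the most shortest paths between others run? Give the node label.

D

Unnormalized betweenness of each node: A:1/2, B:3/2, C:1, D:2, E:1/2, F:3/2.
D has the largest value, 2, making it the main broker — the node through which the most shortest paths run.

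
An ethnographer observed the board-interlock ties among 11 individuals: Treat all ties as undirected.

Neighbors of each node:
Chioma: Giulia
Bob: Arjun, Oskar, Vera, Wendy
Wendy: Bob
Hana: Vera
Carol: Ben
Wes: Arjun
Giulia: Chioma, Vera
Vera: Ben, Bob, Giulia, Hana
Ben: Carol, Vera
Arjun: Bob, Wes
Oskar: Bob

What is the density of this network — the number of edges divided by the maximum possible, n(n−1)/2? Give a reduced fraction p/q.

There are 10 edges and 11 nodes, so the maximum possible is C(11,2) = 55.
Density = 10/55 = 2/11.

2/11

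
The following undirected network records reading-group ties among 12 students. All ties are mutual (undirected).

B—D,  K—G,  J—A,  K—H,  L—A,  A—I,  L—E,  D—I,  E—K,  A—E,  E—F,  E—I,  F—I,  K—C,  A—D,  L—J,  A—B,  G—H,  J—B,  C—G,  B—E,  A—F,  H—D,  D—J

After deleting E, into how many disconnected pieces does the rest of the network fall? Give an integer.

1

E's neighbors (A, B, F, I, K, and L) remain reachable from one another through other ties, so the rest of the network stays in one piece.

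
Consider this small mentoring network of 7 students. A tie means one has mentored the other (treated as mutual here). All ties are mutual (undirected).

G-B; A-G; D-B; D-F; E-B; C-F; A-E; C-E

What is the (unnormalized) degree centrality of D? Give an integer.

D is directly tied to B and F. That is 2 neighbors, so the degree of D is 2.

2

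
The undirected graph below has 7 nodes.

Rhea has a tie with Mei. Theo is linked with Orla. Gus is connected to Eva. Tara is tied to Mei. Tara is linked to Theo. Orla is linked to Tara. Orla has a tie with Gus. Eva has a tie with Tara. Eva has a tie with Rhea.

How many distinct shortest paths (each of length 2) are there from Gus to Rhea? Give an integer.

The shortest distance is 2, and the only length-2 path is Gus–Eva–Rhea. So there is exactly 1 shortest path.

1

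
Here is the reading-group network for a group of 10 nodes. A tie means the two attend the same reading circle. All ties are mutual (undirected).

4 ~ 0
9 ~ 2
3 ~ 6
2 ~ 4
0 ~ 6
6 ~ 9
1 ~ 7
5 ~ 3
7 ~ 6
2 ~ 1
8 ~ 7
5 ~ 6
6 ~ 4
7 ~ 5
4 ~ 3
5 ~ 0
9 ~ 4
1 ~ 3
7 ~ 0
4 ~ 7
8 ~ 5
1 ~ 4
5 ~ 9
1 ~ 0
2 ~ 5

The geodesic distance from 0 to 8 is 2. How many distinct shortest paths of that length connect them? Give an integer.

The shortest distance is 2. The length-2 paths are: 0–5–8; 0–7–8.
That gives 2 distinct shortest paths.

2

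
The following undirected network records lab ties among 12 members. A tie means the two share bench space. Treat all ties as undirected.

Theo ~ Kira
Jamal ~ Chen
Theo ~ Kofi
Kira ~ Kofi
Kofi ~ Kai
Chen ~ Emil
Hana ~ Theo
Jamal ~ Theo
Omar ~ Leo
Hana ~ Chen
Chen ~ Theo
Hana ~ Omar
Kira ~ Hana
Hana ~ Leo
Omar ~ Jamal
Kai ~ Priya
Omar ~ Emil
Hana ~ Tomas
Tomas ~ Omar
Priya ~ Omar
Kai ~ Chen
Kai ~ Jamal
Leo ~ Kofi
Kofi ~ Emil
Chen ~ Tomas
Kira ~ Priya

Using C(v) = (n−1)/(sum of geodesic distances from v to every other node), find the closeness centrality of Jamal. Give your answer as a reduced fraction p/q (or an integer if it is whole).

Distances from Jamal: Chen:1, Emil:2, Hana:2, Kai:1, Kira:2, Kofi:2, Leo:2, Omar:1, Priya:2, Theo:1, Tomas:2. Sum = 18.
n = 12, so closeness = 11/18.

11/18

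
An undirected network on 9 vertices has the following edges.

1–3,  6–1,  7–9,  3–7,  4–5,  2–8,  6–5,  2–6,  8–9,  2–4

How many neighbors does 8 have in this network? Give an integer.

2

8 is directly tied to 2 and 9. That is 2 neighbors, so the degree of 8 is 2.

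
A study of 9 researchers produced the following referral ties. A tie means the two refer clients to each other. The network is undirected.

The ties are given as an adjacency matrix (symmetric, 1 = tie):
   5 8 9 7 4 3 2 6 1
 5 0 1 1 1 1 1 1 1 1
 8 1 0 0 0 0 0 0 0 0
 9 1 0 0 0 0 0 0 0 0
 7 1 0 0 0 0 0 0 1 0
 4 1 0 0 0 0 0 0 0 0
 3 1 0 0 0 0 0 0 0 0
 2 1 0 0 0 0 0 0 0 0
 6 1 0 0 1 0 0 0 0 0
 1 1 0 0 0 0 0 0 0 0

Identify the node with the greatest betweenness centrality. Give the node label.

Unnormalized betweenness of each node: 1:0, 2:0, 3:0, 4:0, 5:27, 6:0, 7:0, 8:0, 9:0.
5 has the largest value, 27, making it the main broker — the node through which the most shortest paths run.

5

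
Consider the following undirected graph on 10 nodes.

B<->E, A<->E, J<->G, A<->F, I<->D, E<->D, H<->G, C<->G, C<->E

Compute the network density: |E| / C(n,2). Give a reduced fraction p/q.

1/5

There are 9 edges and 10 nodes, so the maximum possible is C(10,2) = 45.
Density = 9/45 = 1/5.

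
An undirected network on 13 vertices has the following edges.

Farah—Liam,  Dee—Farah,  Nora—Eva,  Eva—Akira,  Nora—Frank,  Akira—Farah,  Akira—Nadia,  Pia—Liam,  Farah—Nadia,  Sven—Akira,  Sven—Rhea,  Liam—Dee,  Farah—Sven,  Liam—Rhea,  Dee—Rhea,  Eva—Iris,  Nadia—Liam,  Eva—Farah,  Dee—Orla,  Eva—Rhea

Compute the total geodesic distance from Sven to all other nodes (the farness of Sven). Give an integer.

27

Distances from Sven: Akira:1, Dee:2, Eva:2, Farah:1, Frank:4, Iris:3, Liam:2, Nadia:2, Nora:3, Orla:3, Pia:3, Rhea:1.
Sum = 1 + 2 + 2 + 1 + 4 + 3 + 2 + 2 + 3 + 3 + 3 + 1 = 27.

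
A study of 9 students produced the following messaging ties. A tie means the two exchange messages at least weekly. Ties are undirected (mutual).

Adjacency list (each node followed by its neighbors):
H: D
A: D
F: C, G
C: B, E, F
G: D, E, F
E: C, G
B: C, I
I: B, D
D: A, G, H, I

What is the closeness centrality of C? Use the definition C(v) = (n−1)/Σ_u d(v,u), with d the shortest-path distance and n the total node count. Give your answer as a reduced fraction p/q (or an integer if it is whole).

4/9

Distances from C: A:4, B:1, D:3, E:1, F:1, G:2, H:4, I:2. Sum = 18.
n = 9, so closeness = 8/18 = 4/9.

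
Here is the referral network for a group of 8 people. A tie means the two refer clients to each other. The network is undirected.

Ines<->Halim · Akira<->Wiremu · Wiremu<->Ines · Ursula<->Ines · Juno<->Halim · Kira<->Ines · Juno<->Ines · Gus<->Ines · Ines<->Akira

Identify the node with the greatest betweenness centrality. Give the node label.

Ines

Unnormalized betweenness of each node: Akira:0, Gus:0, Halim:0, Ines:19, Juno:0, Kira:0, Ursula:0, Wiremu:0.
Ines has the largest value, 19, making it the main broker — the node through which the most shortest paths run.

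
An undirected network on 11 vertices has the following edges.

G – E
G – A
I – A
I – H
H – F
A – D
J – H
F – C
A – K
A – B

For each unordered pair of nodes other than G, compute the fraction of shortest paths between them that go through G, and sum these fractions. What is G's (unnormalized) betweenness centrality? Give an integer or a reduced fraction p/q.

9

Pairs whose geodesics pass through G — J–E: 1; B–E: 1; F–E: 1; D–E: 1; C–E: 1; A–E: 1; I–E: 1; K–E: 1; E–H: 1.
All other pairs contribute 0.
Summing the contributions gives betweenness(G) = 9.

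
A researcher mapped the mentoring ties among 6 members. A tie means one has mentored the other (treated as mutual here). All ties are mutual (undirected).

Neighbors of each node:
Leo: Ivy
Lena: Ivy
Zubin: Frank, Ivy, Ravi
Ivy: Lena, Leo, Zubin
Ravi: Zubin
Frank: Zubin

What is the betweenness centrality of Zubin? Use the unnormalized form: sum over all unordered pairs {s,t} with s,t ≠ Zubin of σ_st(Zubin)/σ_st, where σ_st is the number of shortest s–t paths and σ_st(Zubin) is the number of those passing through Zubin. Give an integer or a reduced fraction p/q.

7

Pairs whose geodesics pass through Zubin — Leo–Ravi: 1; Leo–Frank: 1; Ivy–Ravi: 1; Ivy–Frank: 1; Lena–Ravi: 1; Lena–Frank: 1; Ravi–Frank: 1.
All other pairs contribute 0.
Summing the contributions gives betweenness(Zubin) = 7.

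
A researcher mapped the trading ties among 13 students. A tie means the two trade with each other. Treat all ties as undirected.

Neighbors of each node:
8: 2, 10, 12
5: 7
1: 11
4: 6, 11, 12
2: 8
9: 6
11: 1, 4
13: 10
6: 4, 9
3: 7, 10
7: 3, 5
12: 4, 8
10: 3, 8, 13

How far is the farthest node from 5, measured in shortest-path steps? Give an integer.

8

Distances from 5: 1:8, 2:5, 3:2, 4:6, 6:7, 7:1, 8:4, 9:8, 10:3, 11:7, 12:5, 13:4.
The largest is 8 (to 9 and 1), so the eccentricity of 5 is 8.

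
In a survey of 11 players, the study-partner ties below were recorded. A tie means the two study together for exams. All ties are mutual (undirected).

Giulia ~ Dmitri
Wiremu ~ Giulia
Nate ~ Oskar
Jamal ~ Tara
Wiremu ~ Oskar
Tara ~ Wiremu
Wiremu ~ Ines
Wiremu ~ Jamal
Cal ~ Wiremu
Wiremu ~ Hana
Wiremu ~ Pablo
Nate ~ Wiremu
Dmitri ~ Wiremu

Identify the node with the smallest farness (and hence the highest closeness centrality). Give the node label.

Wiremu

Farness (sum of distances to all others) for each node — Cal:19, Dmitri:18, Giulia:18, Hana:19, Ines:19, Jamal:18, Nate:18, Oskar:18, Pablo:19, Tara:18, Wiremu:10.
The smallest farness is 10, for Wiremu, so Wiremu has the highest closeness.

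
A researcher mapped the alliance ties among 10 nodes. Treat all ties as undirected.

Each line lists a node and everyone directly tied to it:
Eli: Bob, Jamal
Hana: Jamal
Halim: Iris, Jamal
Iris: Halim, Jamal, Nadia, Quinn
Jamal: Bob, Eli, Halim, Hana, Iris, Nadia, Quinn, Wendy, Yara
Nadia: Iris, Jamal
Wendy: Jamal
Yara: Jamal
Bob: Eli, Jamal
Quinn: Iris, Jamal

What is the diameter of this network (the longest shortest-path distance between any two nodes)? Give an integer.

2

Eccentricity of each node (its greatest distance to any other): Bob:2, Eli:2, Halim:2, Hana:2, Iris:2, Jamal:1, Nadia:2, Quinn:2, Wendy:2, Yara:2.
The maximum eccentricity is 2, realized for instance by the pair Yara–Quinn via Yara – Jamal – Quinn. So the diameter is 2.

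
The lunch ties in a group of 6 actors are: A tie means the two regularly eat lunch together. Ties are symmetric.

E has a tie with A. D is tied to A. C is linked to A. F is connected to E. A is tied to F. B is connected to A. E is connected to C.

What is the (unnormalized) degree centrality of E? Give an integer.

E is directly tied to A, C, and F. That is 3 neighbors, so the degree of E is 3.

3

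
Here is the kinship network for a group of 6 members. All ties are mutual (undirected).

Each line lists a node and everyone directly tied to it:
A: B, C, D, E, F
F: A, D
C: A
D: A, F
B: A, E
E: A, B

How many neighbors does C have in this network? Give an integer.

C is directly tied to A. That is 1 neighbor, so the degree of C is 1.

1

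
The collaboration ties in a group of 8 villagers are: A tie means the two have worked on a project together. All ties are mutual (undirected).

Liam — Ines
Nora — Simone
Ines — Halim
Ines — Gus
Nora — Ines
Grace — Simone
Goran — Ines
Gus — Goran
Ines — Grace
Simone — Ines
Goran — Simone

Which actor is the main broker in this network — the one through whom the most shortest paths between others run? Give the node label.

Unnormalized betweenness of each node: Goran:1/2, Grace:0, Gus:0, Halim:0, Ines:15, Liam:0, Nora:0, Simone:3/2.
Ines has the largest value, 15, making it the main broker — the node through which the most shortest paths run.

Ines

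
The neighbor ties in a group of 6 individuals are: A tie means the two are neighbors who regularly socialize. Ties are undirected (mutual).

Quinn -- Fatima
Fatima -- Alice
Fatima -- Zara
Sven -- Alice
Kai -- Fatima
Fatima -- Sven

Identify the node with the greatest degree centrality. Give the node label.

Fatima

Degrees — Alice:2, Fatima:5, Kai:1, Quinn:1, Sven:2, Zara:1.
The maximum is 5, attained only by Fatima.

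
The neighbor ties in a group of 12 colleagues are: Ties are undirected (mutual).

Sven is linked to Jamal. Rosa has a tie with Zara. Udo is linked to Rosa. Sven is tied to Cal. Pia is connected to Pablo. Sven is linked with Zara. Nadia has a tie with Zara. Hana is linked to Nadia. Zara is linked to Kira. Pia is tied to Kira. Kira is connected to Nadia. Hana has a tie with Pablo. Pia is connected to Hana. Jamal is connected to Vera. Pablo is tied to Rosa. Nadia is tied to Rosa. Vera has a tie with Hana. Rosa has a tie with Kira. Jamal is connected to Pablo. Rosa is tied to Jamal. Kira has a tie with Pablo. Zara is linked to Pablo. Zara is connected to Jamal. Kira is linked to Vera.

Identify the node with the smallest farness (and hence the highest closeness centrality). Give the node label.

Zara

Farness (sum of distances to all others) for each node — Cal:32, Hana:22, Jamal:17, Kira:17, Nadia:19, Pablo:17, Pia:23, Rosa:17, Sven:22, Udo:27, Vera:21, Zara:16.
The smallest farness is 16, for Zara, so Zara has the highest closeness.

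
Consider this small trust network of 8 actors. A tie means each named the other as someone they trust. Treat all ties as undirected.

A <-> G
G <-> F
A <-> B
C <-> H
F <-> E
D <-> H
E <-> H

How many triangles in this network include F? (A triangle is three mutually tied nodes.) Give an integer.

F's neighbors are E and G, but none of them are tied to each other, so no triangle contains F.

0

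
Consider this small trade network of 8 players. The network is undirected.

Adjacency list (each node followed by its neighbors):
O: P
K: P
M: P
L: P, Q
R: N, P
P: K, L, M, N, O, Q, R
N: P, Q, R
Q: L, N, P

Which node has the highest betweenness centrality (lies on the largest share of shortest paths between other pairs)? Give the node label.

Unnormalized betweenness of each node: K:0, L:0, M:0, N:1/2, O:0, P:17, Q:1/2, R:0.
P has the largest value, 17, making it the main broker — the node through which the most shortest paths run.

P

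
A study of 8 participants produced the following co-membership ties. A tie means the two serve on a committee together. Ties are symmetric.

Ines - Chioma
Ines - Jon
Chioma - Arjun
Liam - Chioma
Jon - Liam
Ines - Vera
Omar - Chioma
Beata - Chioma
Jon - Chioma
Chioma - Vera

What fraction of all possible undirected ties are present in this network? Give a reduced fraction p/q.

5/14

There are 10 edges and 8 nodes, so the maximum possible is C(8,2) = 28.
Density = 10/28 = 5/14.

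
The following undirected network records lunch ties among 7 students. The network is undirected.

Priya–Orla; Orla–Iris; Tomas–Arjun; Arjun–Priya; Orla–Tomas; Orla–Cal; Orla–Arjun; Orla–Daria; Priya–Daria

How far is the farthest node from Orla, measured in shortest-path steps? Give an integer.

Distances from Orla: Arjun:1, Cal:1, Daria:1, Iris:1, Priya:1, Tomas:1.
The largest is 1 (to Daria, Iris, Tomas, Cal, Priya, and Arjun), so the eccentricity of Orla is 1.

1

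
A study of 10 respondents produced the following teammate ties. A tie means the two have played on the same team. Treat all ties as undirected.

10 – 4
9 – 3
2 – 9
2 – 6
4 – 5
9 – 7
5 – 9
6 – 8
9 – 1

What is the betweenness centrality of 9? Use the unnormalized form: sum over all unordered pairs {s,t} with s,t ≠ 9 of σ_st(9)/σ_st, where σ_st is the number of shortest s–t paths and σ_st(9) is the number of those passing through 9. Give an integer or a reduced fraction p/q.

30

Pairs whose geodesics pass through 9 — 6–4: 1; 6–1: 1; 6–5: 1; 6–10: 1; 6–7: 1; 6–3: 1; 4–1: 1; 4–2: 1; 4–8: 1; 4–7: 1; 4–3: 1; 1–5: 1; 1–2: 1; 1–10: 1 … (+16 more pairs).
All other pairs contribute 0.
Summing the contributions gives betweenness(9) = 30.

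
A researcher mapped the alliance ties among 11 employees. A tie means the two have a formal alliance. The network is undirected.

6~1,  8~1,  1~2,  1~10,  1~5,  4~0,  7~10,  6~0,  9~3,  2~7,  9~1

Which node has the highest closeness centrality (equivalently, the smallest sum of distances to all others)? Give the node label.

Farness (sum of distances to all others) for each node — 0:27, 1:15, 2:22, 3:31, 4:36, 5:24, 6:20, 7:29, 8:24, 9:22, 10:22.
The smallest farness is 15, for 1, so 1 has the highest closeness.

1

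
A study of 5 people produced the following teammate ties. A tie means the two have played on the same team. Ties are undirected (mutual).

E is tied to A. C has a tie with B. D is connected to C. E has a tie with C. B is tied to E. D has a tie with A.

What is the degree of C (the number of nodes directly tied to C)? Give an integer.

3

C is directly tied to B, D, and E. That is 3 neighbors, so the degree of C is 3.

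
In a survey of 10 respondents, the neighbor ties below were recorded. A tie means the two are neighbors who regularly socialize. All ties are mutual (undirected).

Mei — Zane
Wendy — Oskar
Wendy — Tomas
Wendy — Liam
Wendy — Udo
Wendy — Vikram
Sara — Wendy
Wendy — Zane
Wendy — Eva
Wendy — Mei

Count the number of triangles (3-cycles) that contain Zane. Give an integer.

1

Zane's neighbors: Mei and Wendy.
Neighbor pairs that are themselves tied: Zane–Mei–Wendy. Each forms one triangle with Zane, for 1 in total.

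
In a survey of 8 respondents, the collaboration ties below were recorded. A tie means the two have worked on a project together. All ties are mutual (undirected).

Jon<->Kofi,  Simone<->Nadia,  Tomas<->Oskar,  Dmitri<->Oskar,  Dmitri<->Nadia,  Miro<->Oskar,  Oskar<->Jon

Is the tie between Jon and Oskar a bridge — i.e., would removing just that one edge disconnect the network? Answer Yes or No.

Yes

Without the Jon–Oskar edge there is no alternate route between Jon and Oskar, so the network disconnects. It is a bridge.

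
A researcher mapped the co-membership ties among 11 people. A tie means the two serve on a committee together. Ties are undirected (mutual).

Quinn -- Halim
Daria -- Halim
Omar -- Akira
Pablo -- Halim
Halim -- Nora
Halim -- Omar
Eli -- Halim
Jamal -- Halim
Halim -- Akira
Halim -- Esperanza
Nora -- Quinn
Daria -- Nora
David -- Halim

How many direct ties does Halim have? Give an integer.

Halim is directly tied to Akira, Daria, David, Eli, Esperanza, Jamal, Nora, Omar, Pablo, and Quinn. That is 10 neighbors, so the degree of Halim is 10.

10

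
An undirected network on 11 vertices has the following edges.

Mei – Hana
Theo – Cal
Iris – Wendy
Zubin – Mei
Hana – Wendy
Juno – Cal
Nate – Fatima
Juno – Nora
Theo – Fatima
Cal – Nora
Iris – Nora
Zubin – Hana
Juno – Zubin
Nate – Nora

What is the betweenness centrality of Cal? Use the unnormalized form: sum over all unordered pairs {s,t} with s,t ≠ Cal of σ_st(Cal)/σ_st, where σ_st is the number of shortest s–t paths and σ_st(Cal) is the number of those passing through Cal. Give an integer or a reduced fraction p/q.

Pairs whose geodesics pass through Cal — Mei–Fatima: 1/2; Mei–Theo: 1; Hana–Fatima: 1/3; Hana–Theo: 1; Wendy–Theo: 1; Iris–Theo: 1; Nora–Theo: 1; Fatima–Juno: 1/2; Fatima–Zubin: 1/2; Theo–Juno: 1; Theo–Zubin: 1.
All other pairs contribute 0.
Summing the contributions gives betweenness(Cal) = 53/6.

53/6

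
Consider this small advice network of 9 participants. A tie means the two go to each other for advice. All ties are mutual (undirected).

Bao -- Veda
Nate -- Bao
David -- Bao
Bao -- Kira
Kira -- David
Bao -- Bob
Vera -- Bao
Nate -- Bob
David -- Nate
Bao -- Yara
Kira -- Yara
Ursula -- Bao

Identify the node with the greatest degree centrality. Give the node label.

Bao

Degrees — Bao:8, Bob:2, David:3, Kira:3, Nate:3, Ursula:1, Veda:1, Vera:1, Yara:2.
The maximum is 8, attained only by Bao.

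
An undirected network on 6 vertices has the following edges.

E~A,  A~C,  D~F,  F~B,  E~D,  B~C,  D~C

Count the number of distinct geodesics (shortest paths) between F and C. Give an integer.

The shortest distance is 2. The length-2 paths are: F–B–C; F–D–C.
That gives 2 distinct shortest paths.

2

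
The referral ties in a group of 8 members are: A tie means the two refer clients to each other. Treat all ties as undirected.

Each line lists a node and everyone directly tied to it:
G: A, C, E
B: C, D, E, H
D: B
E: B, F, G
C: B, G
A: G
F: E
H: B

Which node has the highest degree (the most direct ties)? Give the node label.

B

Degrees — A:1, B:4, C:2, D:1, E:3, F:1, G:3, H:1.
The maximum is 4, attained only by B.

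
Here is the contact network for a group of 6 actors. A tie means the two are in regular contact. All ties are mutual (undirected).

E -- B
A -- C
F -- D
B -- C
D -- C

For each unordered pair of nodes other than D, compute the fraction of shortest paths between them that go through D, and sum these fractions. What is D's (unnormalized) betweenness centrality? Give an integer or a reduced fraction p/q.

Pairs whose geodesics pass through D — A–F: 1; C–F: 1; F–B: 1; F–E: 1.
All other pairs contribute 0.
Summing the contributions gives betweenness(D) = 4.

4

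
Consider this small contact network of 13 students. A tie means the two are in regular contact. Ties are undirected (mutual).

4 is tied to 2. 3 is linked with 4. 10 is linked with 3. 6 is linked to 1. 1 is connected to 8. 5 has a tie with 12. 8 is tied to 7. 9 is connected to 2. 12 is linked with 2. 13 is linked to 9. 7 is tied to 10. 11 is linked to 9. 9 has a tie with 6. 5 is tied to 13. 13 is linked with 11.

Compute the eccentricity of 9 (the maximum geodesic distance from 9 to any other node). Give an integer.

4

Distances from 9: 1:2, 2:1, 3:3, 4:2, 5:2, 6:1, 7:4, 8:3, 10:4, 11:1, 12:2, 13:1.
The largest is 4 (to 10 and 7), so the eccentricity of 9 is 4.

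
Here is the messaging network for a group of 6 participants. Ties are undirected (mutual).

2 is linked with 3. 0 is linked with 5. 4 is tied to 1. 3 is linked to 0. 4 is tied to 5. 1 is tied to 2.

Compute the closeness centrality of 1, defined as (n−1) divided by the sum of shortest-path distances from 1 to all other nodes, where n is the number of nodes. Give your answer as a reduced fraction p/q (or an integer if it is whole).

Distances from 1: 0:3, 2:1, 3:2, 4:1, 5:2. Sum = 9.
n = 6, so closeness = 5/9.

5/9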